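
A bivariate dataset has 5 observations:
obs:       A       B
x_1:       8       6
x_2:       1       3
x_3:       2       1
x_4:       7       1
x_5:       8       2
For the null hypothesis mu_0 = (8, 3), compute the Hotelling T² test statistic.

Step 1 — sample mean vector:
  mean(A) = (8 + 1 + 2 + 7 + 8) / 5 = 26/5 = 5.2
  mean(B) = (6 + 3 + 1 + 1 + 2) / 5 = 13/5 = 2.6
  x̄ = (5.2, 2.6),  deviation x̄ - mu_0 = (5.2, 2.6) - (8, 3) = (-2.8, -0.4).

Step 2 — sample covariance matrix, S[i,j] = (1/(n-1)) · Σ_k (x_{k,i} - mean_i) · (x_{k,j} - mean_j), divisor n-1 = 4:
  S[A,A] = ((2.8)·(2.8) + (-4.2)·(-4.2) + (-3.2)·(-3.2) + (1.8)·(1.8) + (2.8)·(2.8)) / 4 = 46.8/4 = 11.7
  S[A,B] = ((2.8)·(3.4) + (-4.2)·(0.4) + (-3.2)·(-1.6) + (1.8)·(-1.6) + (2.8)·(-0.6)) / 4 = 8.4/4 = 2.1
  S[B,B] = ((3.4)·(3.4) + (0.4)·(0.4) + (-1.6)·(-1.6) + (-1.6)·(-1.6) + (-0.6)·(-0.6)) / 4 = 17.2/4 = 4.3
  S = [[11.7, 2.1],
 [2.1, 4.3]].

Step 3 — invert S. det(S) = 11.7·4.3 - (2.1)² = 45.9.
  S^{-1} = (1/det) · [[d, -b], [-b, a]] = [[0.0937, -0.0458],
 [-0.0458, 0.2549]].

Step 4 — quadratic form (x̄ - mu_0)^T · S^{-1} · (x̄ - mu_0):
  S^{-1} · (x̄ - mu_0) = (-0.244, 0.0261),
  (x̄ - mu_0)^T · [...] = (-2.8)·(-0.244) + (-0.4)·(0.0261) = 0.6728.

Step 5 — scale by n: T² = 5 · 0.6728 = 3.3638.

T² ≈ 3.3638


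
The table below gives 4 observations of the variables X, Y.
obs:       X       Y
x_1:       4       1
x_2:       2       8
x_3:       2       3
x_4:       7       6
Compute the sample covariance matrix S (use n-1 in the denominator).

Step 1 — column means:
  mean(X) = (4 + 2 + 2 + 7) / 4 = 15/4 = 3.75
  mean(Y) = (1 + 8 + 3 + 6) / 4 = 18/4 = 4.5

Step 2 — sample covariance S[i,j] = (1/(n-1)) · Σ_k (x_{k,i} - mean_i) · (x_{k,j} - mean_j), with n-1 = 3.
  S[X,X] = ((0.25)·(0.25) + (-1.75)·(-1.75) + (-1.75)·(-1.75) + (3.25)·(3.25)) / 3 = 16.75/3 = 5.5833
  S[X,Y] = ((0.25)·(-3.5) + (-1.75)·(3.5) + (-1.75)·(-1.5) + (3.25)·(1.5)) / 3 = 0.5/3 = 0.1667
  S[Y,Y] = ((-3.5)·(-3.5) + (3.5)·(3.5) + (-1.5)·(-1.5) + (1.5)·(1.5)) / 3 = 29/3 = 9.6667

S is symmetric (S[j,i] = S[i,j]). Assembling:

S = [[5.5833, 0.1667],
 [0.1667, 9.6667]]


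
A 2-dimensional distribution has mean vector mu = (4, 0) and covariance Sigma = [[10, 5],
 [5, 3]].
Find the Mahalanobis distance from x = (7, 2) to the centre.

Step 1 — centre the observation: (x - mu) = (3, 2).

Step 2 — invert Sigma. det(Sigma) = 10·3 - (5)² = 5.
  Sigma^{-1} = (1/det) · [[d, -b], [-b, a]] = [[0.6, -1],
 [-1, 2]].

Step 3 — form the quadratic (x - mu)^T · Sigma^{-1} · (x - mu):
  Sigma^{-1} · (x - mu) = (-0.2, 1).
  (x - mu)^T · [Sigma^{-1} · (x - mu)] = (3)·(-0.2) + (2)·(1) = 1.4.

Step 4 — take square root: d = √(1.4) ≈ 1.1832.

d(x, mu) = √(1.4) ≈ 1.1832


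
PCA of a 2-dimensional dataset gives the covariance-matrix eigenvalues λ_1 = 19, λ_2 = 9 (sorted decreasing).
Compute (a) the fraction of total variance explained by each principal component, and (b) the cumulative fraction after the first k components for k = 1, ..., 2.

Step 1 — total variance = trace(Sigma) = Σ λ_i = 19 + 9 = 28.

Step 2 — fraction explained by component i = λ_i / Σ λ:
  PC1: 19/28 = 0.6786
  PC2: 9/28 = 0.3214

Step 3 — cumulative fraction after k components = (λ_1 + ... + λ_k) / Σ λ:
  k = 1: 19/28 = 0.6786
  k = 2: (19 + 9)/28 = 28/28 = 1

Summary (fraction, with percent):

explained: PC1 0.6786 (67.86%), PC2 0.3214 (32.14%);  cumulative: 0.6786, 1


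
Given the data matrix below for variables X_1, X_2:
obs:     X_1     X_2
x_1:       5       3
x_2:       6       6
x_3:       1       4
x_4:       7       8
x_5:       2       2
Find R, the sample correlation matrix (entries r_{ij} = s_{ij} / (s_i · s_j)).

Step 1 — column means:
  mean(X_1) = (5 + 6 + 1 + 7 + 2) / 5 = 21/5 = 4.2
  mean(X_2) = (3 + 6 + 4 + 8 + 2) / 5 = 23/5 = 4.6

Step 2 — sample variances and covariances s[i,j] = (1/(n-1)) · Σ_k (x_{k,i} - mean_i) · (x_{k,j} - mean_j), with n-1 = 4:
  s[X_1,X_1] = ((0.8)·(0.8) + (1.8)·(1.8) + (-3.2)·(-3.2) + (2.8)·(2.8) + (-2.2)·(-2.2)) / 4 = 26.8/4 = 6.7
  s[X_1,X_2] = ((0.8)·(-1.6) + (1.8)·(1.4) + (-3.2)·(-0.6) + (2.8)·(3.4) + (-2.2)·(-2.6)) / 4 = 18.4/4 = 4.6
  s[X_2,X_2] = ((-1.6)·(-1.6) + (1.4)·(1.4) + (-0.6)·(-0.6) + (3.4)·(3.4) + (-2.6)·(-2.6)) / 4 = 23.2/4 = 5.8
  Sample standard deviations s_i = √(s[i,i]):
  s(X_1) = √(6.7) = 2.5884
  s(X_2) = √(5.8) = 2.4083

Step 3 — r_{ij} = s_{ij} / (s_i · s_j):
  r[X_1,X_1] = 1 (diagonal).
  r[X_1,X_2] = 4.6 / (2.5884 · 2.4083) = 4.6 / 6.2338 = 0.7379
  r[X_2,X_2] = 1 (diagonal).

R is symmetric with unit diagonal. Assembling:

R = [[1, 0.7379],
 [0.7379, 1]]


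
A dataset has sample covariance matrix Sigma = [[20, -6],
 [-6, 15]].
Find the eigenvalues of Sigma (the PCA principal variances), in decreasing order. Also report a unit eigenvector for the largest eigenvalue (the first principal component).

Step 1 — characteristic polynomial of 2×2 Sigma:
  det(Sigma - λI) = λ² - trace · λ + det = 0.
  trace = 20 + 15 = 35, det = 20·15 - (-6)² = 264.
Step 2 — discriminant:
  Δ = trace² - 4·det = 1225 - 1056 = 169.
Step 3 — eigenvalues:
  λ = (trace ± √Δ)/2 = (35 ± 13)/2,
  λ_1 = 24,  λ_2 = 11.

Step 4 — unit eigenvector for λ_1: solve (Sigma - λ_1 I)v = 0. First row:
  (20 - 24)·v_x + (-6)·v_y = 0, i.e. (-4)·v_x + (-6)·v_y = 0,
  so v ∝ (b, λ_1 - a) = (-6, 4); multiply by -1 so the first entry is positive: u = (6, -4).
  ||u|| = √((6)² + (-4)²) = √(52) ≈ 7.2111,
  v_1 = u/||u|| ≈ (0.8321, -0.5547) (||v_1|| = 1).

λ_1 = 24,  λ_2 = 11;  v_1 ≈ (0.8321, -0.5547)


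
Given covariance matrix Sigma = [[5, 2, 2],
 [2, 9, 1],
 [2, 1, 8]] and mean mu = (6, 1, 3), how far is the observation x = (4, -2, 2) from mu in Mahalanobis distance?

Step 1 — centre the observation: (x - mu) = (-2, -3, -1).

Step 2 — invert Sigma (cofactor / det for 3×3, or solve directly):
  Sigma^{-1} = [[0.2407, -0.0475, -0.0542],
 [-0.0475, 0.122, -0.0034],
 [-0.0542, -0.0034, 0.139]].

Step 3 — form the quadratic (x - mu)^T · Sigma^{-1} · (x - mu):
  Sigma^{-1} · (x - mu) = (-0.2847, -0.2678, -0.0203).
  (x - mu)^T · [Sigma^{-1} · (x - mu)] = (-2)·(-0.2847) + (-3)·(-0.2678) + (-1)·(-0.0203) = 1.3932.

Step 4 — take square root: d = √(1.3932) ≈ 1.1803.

d(x, mu) = √(1.3932) ≈ 1.1803


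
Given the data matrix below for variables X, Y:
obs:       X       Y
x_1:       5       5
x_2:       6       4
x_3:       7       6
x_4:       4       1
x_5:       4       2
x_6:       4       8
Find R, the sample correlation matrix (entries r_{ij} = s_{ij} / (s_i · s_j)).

Step 1 — column means:
  mean(X) = (5 + 6 + 7 + 4 + 4 + 4) / 6 = 30/6 = 5
  mean(Y) = (5 + 4 + 6 + 1 + 2 + 8) / 6 = 26/6 = 4.3333

Step 2 — sample variances and covariances s[i,j] = (1/(n-1)) · Σ_k (x_{k,i} - mean_i) · (x_{k,j} - mean_j), with n-1 = 5:
  s[X,X] = ((0)·(0) + (1)·(1) + (2)·(2) + (-1)·(-1) + (-1)·(-1) + (-1)·(-1)) / 5 = 8/5 = 1.6
  s[X,Y] = ((0)·(0.6667) + (1)·(-0.3333) + (2)·(1.6667) + (-1)·(-3.3333) + (-1)·(-2.3333) + (-1)·(3.6667)) / 5 = 5/5 = 1
  s[Y,Y] = ((0.6667)·(0.6667) + (-0.3333)·(-0.3333) + (1.6667)·(1.6667) + (-3.3333)·(-3.3333) + (-2.3333)·(-2.3333) + (3.6667)·(3.6667)) / 5 = 33.3333/5 = 6.6667
  Sample standard deviations s_i = √(s[i,i]):
  s(X) = √(1.6) = 1.2649
  s(Y) = √(6.6667) = 2.582

Step 3 — r_{ij} = s_{ij} / (s_i · s_j):
  r[X,X] = 1 (diagonal).
  r[X,Y] = 1 / (1.2649 · 2.582) = 1 / 3.266 = 0.3062
  r[Y,Y] = 1 (diagonal).

R is symmetric with unit diagonal. Assembling:

R = [[1, 0.3062],
 [0.3062, 1]]


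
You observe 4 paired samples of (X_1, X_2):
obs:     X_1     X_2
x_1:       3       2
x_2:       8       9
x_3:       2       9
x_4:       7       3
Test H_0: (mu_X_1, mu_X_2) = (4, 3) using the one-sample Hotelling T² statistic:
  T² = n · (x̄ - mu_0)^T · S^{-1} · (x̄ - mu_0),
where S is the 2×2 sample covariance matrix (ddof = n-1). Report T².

Step 1 — sample mean vector:
  mean(X_1) = (3 + 8 + 2 + 7) / 4 = 20/4 = 5
  mean(X_2) = (2 + 9 + 9 + 3) / 4 = 23/4 = 5.75
  x̄ = (5, 5.75),  deviation x̄ - mu_0 = (5, 5.75) - (4, 3) = (1, 2.75).

Step 2 — sample covariance matrix, S[i,j] = (1/(n-1)) · Σ_k (x_{k,i} - mean_i) · (x_{k,j} - mean_j), divisor n-1 = 3:
  S[X_1,X_1] = ((-2)·(-2) + (3)·(3) + (-3)·(-3) + (2)·(2)) / 3 = 26/3 = 8.6667
  S[X_1,X_2] = ((-2)·(-3.75) + (3)·(3.25) + (-3)·(3.25) + (2)·(-2.75)) / 3 = 2/3 = 0.6667
  S[X_2,X_2] = ((-3.75)·(-3.75) + (3.25)·(3.25) + (3.25)·(3.25) + (-2.75)·(-2.75)) / 3 = 42.75/3 = 14.25
  S = [[8.6667, 0.6667],
 [0.6667, 14.25]].

Step 3 — invert S. det(S) = 8.6667·14.25 - (0.6667)² = 123.0556.
  S^{-1} = (1/det) · [[d, -b], [-b, a]] = [[0.1158, -0.0054],
 [-0.0054, 0.0704]].

Step 4 — quadratic form (x̄ - mu_0)^T · S^{-1} · (x̄ - mu_0):
  S^{-1} · (x̄ - mu_0) = (0.1009, 0.1883),
  (x̄ - mu_0)^T · [...] = (1)·(0.1009) + (2.75)·(0.1883) = 0.6186.

Step 5 — scale by n: T² = 4 · 0.6186 = 2.4745.

T² ≈ 2.4745


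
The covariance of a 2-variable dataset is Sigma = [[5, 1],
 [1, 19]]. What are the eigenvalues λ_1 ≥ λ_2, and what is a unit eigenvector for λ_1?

Step 1 — characteristic polynomial of 2×2 Sigma:
  det(Sigma - λI) = λ² - trace · λ + det = 0.
  trace = 5 + 19 = 24, det = 5·19 - (1)² = 94.
Step 2 — discriminant:
  Δ = trace² - 4·det = 576 - 376 = 200.
Step 3 — eigenvalues:
  λ = (trace ± √Δ)/2 = (24 ± 14.1421)/2,
  λ_1 = 19.0711,  λ_2 = 4.9289.

Step 4 — unit eigenvector for λ_1: solve (Sigma - λ_1 I)v = 0. First row:
  (5 - 19.0711)·v_x + (1)·v_y = 0, i.e. (-14.0711)·v_x + (1)·v_y = 0,
  so v ∝ (b, λ_1 - a) = (1, 14.0711) = u.
  ||u|| = √((1)² + (14.0711)²) = √(198.9949) ≈ 14.1066,
  v_1 = u/||u|| ≈ (0.0709, 0.9975) (||v_1|| = 1).

λ_1 = 19.0711,  λ_2 = 4.9289;  v_1 ≈ (0.0709, 0.9975)


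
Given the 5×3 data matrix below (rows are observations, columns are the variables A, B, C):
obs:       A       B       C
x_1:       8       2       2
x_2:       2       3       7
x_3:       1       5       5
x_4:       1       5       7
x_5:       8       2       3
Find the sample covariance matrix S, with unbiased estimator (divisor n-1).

Step 1 — column means:
  mean(A) = (8 + 2 + 1 + 1 + 8) / 5 = 20/5 = 4
  mean(B) = (2 + 3 + 5 + 5 + 2) / 5 = 17/5 = 3.4
  mean(C) = (2 + 7 + 5 + 7 + 3) / 5 = 24/5 = 4.8

Step 2 — sample covariance S[i,j] = (1/(n-1)) · Σ_k (x_{k,i} - mean_i) · (x_{k,j} - mean_j), with n-1 = 4.
  S[A,A] = ((4)·(4) + (-2)·(-2) + (-3)·(-3) + (-3)·(-3) + (4)·(4)) / 4 = 54/4 = 13.5
  S[A,B] = ((4)·(-1.4) + (-2)·(-0.4) + (-3)·(1.6) + (-3)·(1.6) + (4)·(-1.4)) / 4 = -20/4 = -5
  S[A,C] = ((4)·(-2.8) + (-2)·(2.2) + (-3)·(0.2) + (-3)·(2.2) + (4)·(-1.8)) / 4 = -30/4 = -7.5
  S[B,B] = ((-1.4)·(-1.4) + (-0.4)·(-0.4) + (1.6)·(1.6) + (1.6)·(1.6) + (-1.4)·(-1.4)) / 4 = 9.2/4 = 2.3
  S[B,C] = ((-1.4)·(-2.8) + (-0.4)·(2.2) + (1.6)·(0.2) + (1.6)·(2.2) + (-1.4)·(-1.8)) / 4 = 9.4/4 = 2.35
  S[C,C] = ((-2.8)·(-2.8) + (2.2)·(2.2) + (0.2)·(0.2) + (2.2)·(2.2) + (-1.8)·(-1.8)) / 4 = 20.8/4 = 5.2

S is symmetric (S[j,i] = S[i,j]). Assembling:

S = [[13.5, -5, -7.5],
 [-5, 2.3, 2.35],
 [-7.5, 2.35, 5.2]]


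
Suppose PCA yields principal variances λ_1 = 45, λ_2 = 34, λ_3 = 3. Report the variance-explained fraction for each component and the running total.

Step 1 — total variance = trace(Sigma) = Σ λ_i = 45 + 34 + 3 = 82.

Step 2 — fraction explained by component i = λ_i / Σ λ:
  PC1: 45/82 = 0.5488
  PC2: 34/82 = 0.4146
  PC3: 3/82 = 0.0366

Step 3 — cumulative fraction after k components = (λ_1 + ... + λ_k) / Σ λ:
  k = 1: 45/82 = 0.5488
  k = 2: (45 + 34)/82 = 79/82 = 0.9634
  k = 3: (45 + 34 + 3)/82 = 82/82 = 1

Summary (fraction, with percent):

explained: PC1 0.5488 (54.88%), PC2 0.4146 (41.46%), PC3 0.0366 (3.66%);  cumulative: 0.5488, 0.9634, 1


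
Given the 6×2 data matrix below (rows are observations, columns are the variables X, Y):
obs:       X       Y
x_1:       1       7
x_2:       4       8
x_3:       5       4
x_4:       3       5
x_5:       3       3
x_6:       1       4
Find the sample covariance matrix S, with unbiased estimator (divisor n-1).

Step 1 — column means:
  mean(X) = (1 + 4 + 5 + 3 + 3 + 1) / 6 = 17/6 = 2.8333
  mean(Y) = (7 + 8 + 4 + 5 + 3 + 4) / 6 = 31/6 = 5.1667

Step 2 — sample covariance S[i,j] = (1/(n-1)) · Σ_k (x_{k,i} - mean_i) · (x_{k,j} - mean_j), with n-1 = 5.
  S[X,X] = ((-1.8333)·(-1.8333) + (1.1667)·(1.1667) + (2.1667)·(2.1667) + (0.1667)·(0.1667) + (0.1667)·(0.1667) + (-1.8333)·(-1.8333)) / 5 = 12.8333/5 = 2.5667
  S[X,Y] = ((-1.8333)·(1.8333) + (1.1667)·(2.8333) + (2.1667)·(-1.1667) + (0.1667)·(-0.1667) + (0.1667)·(-2.1667) + (-1.8333)·(-1.1667)) / 5 = -0.8333/5 = -0.1667
  S[Y,Y] = ((1.8333)·(1.8333) + (2.8333)·(2.8333) + (-1.1667)·(-1.1667) + (-0.1667)·(-0.1667) + (-2.1667)·(-2.1667) + (-1.1667)·(-1.1667)) / 5 = 18.8333/5 = 3.7667

S is symmetric (S[j,i] = S[i,j]). Assembling:

S = [[2.5667, -0.1667],
 [-0.1667, 3.7667]]


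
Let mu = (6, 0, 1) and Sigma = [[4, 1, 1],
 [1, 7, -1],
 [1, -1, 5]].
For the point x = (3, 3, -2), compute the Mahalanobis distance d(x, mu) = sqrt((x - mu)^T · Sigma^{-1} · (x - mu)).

Step 1 — centre the observation: (x - mu) = (-3, 3, -3).

Step 2 — invert Sigma (cofactor / det for 3×3, or solve directly):
  Sigma^{-1} = [[0.2787, -0.0492, -0.0656],
 [-0.0492, 0.1557, 0.041],
 [-0.0656, 0.041, 0.2213]].

Step 3 — form the quadratic (x - mu)^T · Sigma^{-1} · (x - mu):
  Sigma^{-1} · (x - mu) = (-0.7869, 0.4918, -0.3443).
  (x - mu)^T · [Sigma^{-1} · (x - mu)] = (-3)·(-0.7869) + (3)·(0.4918) + (-3)·(-0.3443) = 4.8689.

Step 4 — take square root: d = √(4.8689) ≈ 2.2065.

d(x, mu) = √(4.8689) ≈ 2.2065


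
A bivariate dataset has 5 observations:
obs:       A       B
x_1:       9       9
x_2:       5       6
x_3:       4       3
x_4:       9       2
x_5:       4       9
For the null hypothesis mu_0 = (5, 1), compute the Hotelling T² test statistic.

Step 1 — sample mean vector:
  mean(A) = (9 + 5 + 4 + 9 + 4) / 5 = 31/5 = 6.2
  mean(B) = (9 + 6 + 3 + 2 + 9) / 5 = 29/5 = 5.8
  x̄ = (6.2, 5.8),  deviation x̄ - mu_0 = (6.2, 5.8) - (5, 1) = (1.2, 4.8).

Step 2 — sample covariance matrix, S[i,j] = (1/(n-1)) · Σ_k (x_{k,i} - mean_i) · (x_{k,j} - mean_j), divisor n-1 = 4:
  S[A,A] = ((2.8)·(2.8) + (-1.2)·(-1.2) + (-2.2)·(-2.2) + (2.8)·(2.8) + (-2.2)·(-2.2)) / 4 = 26.8/4 = 6.7
  S[A,B] = ((2.8)·(3.2) + (-1.2)·(0.2) + (-2.2)·(-2.8) + (2.8)·(-3.8) + (-2.2)·(3.2)) / 4 = -2.8/4 = -0.7
  S[B,B] = ((3.2)·(3.2) + (0.2)·(0.2) + (-2.8)·(-2.8) + (-3.8)·(-3.8) + (3.2)·(3.2)) / 4 = 42.8/4 = 10.7
  S = [[6.7, -0.7],
 [-0.7, 10.7]].

Step 3 — invert S. det(S) = 6.7·10.7 - (-0.7)² = 71.2.
  S^{-1} = (1/det) · [[d, -b], [-b, a]] = [[0.1503, 0.0098],
 [0.0098, 0.0941]].

Step 4 — quadratic form (x̄ - mu_0)^T · S^{-1} · (x̄ - mu_0):
  S^{-1} · (x̄ - mu_0) = (0.2275, 0.4635),
  (x̄ - mu_0)^T · [...] = (1.2)·(0.2275) + (4.8)·(0.4635) = 2.4978.

Step 5 — scale by n: T² = 5 · 2.4978 = 12.4888.

T² ≈ 12.4888


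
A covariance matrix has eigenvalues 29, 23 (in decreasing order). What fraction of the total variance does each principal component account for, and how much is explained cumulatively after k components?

Step 1 — total variance = trace(Sigma) = Σ λ_i = 29 + 23 = 52.

Step 2 — fraction explained by component i = λ_i / Σ λ:
  PC1: 29/52 = 0.5577
  PC2: 23/52 = 0.4423

Step 3 — cumulative fraction after k components = (λ_1 + ... + λ_k) / Σ λ:
  k = 1: 29/52 = 0.5577
  k = 2: (29 + 23)/52 = 52/52 = 1

Summary (fraction, with percent):

explained: PC1 0.5577 (55.77%), PC2 0.4423 (44.23%);  cumulative: 0.5577, 1


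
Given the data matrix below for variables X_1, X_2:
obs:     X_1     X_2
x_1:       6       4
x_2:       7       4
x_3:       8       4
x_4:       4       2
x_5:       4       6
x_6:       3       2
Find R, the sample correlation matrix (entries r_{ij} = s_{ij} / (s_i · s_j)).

Step 1 — column means:
  mean(X_1) = (6 + 7 + 8 + 4 + 4 + 3) / 6 = 32/6 = 5.3333
  mean(X_2) = (4 + 4 + 4 + 2 + 6 + 2) / 6 = 22/6 = 3.6667

Step 2 — sample variances and covariances s[i,j] = (1/(n-1)) · Σ_k (x_{k,i} - mean_i) · (x_{k,j} - mean_j), with n-1 = 5:
  s[X_1,X_1] = ((0.6667)·(0.6667) + (1.6667)·(1.6667) + (2.6667)·(2.6667) + (-1.3333)·(-1.3333) + (-1.3333)·(-1.3333) + (-2.3333)·(-2.3333)) / 5 = 19.3333/5 = 3.8667
  s[X_1,X_2] = ((0.6667)·(0.3333) + (1.6667)·(0.3333) + (2.6667)·(0.3333) + (-1.3333)·(-1.6667) + (-1.3333)·(2.3333) + (-2.3333)·(-1.6667)) / 5 = 4.6667/5 = 0.9333
  s[X_2,X_2] = ((0.3333)·(0.3333) + (0.3333)·(0.3333) + (0.3333)·(0.3333) + (-1.6667)·(-1.6667) + (2.3333)·(2.3333) + (-1.6667)·(-1.6667)) / 5 = 11.3333/5 = 2.2667
  Sample standard deviations s_i = √(s[i,i]):
  s(X_1) = √(3.8667) = 1.9664
  s(X_2) = √(2.2667) = 1.5055

Step 3 — r_{ij} = s_{ij} / (s_i · s_j):
  r[X_1,X_1] = 1 (diagonal).
  r[X_1,X_2] = 0.9333 / (1.9664 · 1.5055) = 0.9333 / 2.9605 = 0.3153
  r[X_2,X_2] = 1 (diagonal).

R is symmetric with unit diagonal. Assembling:

R = [[1, 0.3153],
 [0.3153, 1]]


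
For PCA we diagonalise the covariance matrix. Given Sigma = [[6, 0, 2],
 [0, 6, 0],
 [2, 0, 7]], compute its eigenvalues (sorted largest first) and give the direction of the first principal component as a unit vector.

Step 1 — characteristic polynomial p(λ) = det(λI - Sigma) = λ³ - tr·λ² + c_1·λ - det, where tr = trace, c_1 = sum of the principal 2×2 minors, det = det(Sigma):
  tr = 6 + 6 + 7 = 19,
  c_1 = (6·6 - (0)²) + (6·7 - (2)²) + (6·7 - (0)²) = 36 + 38 + 42 = 116,
  det = 6·(6·7 - (0)²) - (0)·((0)·7 - (0)·(2)) + (2)·((0)·(0) - 6·(2)) = 6·(42) - (0)·(0) + (2)·(-12) = 228.
  So p(λ) = λ³ - 19λ² + 116λ - 228.
Step 2 — look for an integer root (rational root theorem: any rational root is an integer divisor of 228). Testing λ = 6:
  p(6) = 216 - 684 + 696 - 228 = 0  ✓
  Dividing out (λ - 6): p(λ) = (λ - 6)(λ² - 13λ + 38).
Step 3 — remaining eigenvalues from the quadratic λ² - 13λ + 38 = 0:
  Δ = 13² - 4·38 = 169 - 152 = 17,  λ = (13 ± √17)/2 = (13 ± 4.1231)/2 ≈ 8.5616 or 4.4384.
  Sorted: λ_1 = 8.5616,  λ_2 = 6,  λ_3 = 4.4384  (check: sum = 19 = tr ✓).

Step 4 — unit eigenvector for λ_1 ≈ 8.5616: v spans the null space of (Sigma - λ_1 I), whose rows are
  r_1 = (-2.5616, 0, 2),  r_2 = (0, -2.5616, 0),  r_3 = (2, 0, -1.5616).
  v is orthogonal to every row, so take v ∝ r_1 × r_2 = ((0)·(0) - (2)·(-2.5616), (2)·(0) - (-2.5616)·(0), (-2.5616)·(-2.5616) - (0)·(0)) ≈ (5.1231, 0, 6.5616).
  Let u = (5.1231, 0, 6.5616).
  ||u|| = √((5.1231)² + (0)² + (6.5616)²) = √(69.3002) ≈ 8.3247,  v_1 = u/||u|| ≈ (0.6154, 0, 0.7882) (||v_1|| = 1).

λ_1 = 8.5616,  λ_2 = 6,  λ_3 = 4.4384;  v_1 ≈ (0.6154, 0, 0.7882)


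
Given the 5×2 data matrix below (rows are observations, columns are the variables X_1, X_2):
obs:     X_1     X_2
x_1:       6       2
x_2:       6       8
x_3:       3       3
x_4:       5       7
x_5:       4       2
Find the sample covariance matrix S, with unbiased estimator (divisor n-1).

Step 1 — column means:
  mean(X_1) = (6 + 6 + 3 + 5 + 4) / 5 = 24/5 = 4.8
  mean(X_2) = (2 + 8 + 3 + 7 + 2) / 5 = 22/5 = 4.4

Step 2 — sample covariance S[i,j] = (1/(n-1)) · Σ_k (x_{k,i} - mean_i) · (x_{k,j} - mean_j), with n-1 = 4.
  S[X_1,X_1] = ((1.2)·(1.2) + (1.2)·(1.2) + (-1.8)·(-1.8) + (0.2)·(0.2) + (-0.8)·(-0.8)) / 4 = 6.8/4 = 1.7
  S[X_1,X_2] = ((1.2)·(-2.4) + (1.2)·(3.6) + (-1.8)·(-1.4) + (0.2)·(2.6) + (-0.8)·(-2.4)) / 4 = 6.4/4 = 1.6
  S[X_2,X_2] = ((-2.4)·(-2.4) + (3.6)·(3.6) + (-1.4)·(-1.4) + (2.6)·(2.6) + (-2.4)·(-2.4)) / 4 = 33.2/4 = 8.3

S is symmetric (S[j,i] = S[i,j]). Assembling:

S = [[1.7, 1.6],
 [1.6, 8.3]]


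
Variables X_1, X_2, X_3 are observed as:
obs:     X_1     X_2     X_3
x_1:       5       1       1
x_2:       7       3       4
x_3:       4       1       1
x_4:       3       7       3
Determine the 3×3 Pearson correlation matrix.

Step 1 — column means:
  mean(X_1) = (5 + 7 + 4 + 3) / 4 = 19/4 = 4.75
  mean(X_2) = (1 + 3 + 1 + 7) / 4 = 12/4 = 3
  mean(X_3) = (1 + 4 + 1 + 3) / 4 = 9/4 = 2.25

Step 2 — sample variances and covariances s[i,j] = (1/(n-1)) · Σ_k (x_{k,i} - mean_i) · (x_{k,j} - mean_j), with n-1 = 3:
  s[X_1,X_1] = ((0.25)·(0.25) + (2.25)·(2.25) + (-0.75)·(-0.75) + (-1.75)·(-1.75)) / 3 = 8.75/3 = 2.9167
  s[X_1,X_2] = ((0.25)·(-2) + (2.25)·(0) + (-0.75)·(-2) + (-1.75)·(4)) / 3 = -6/3 = -2
  s[X_1,X_3] = ((0.25)·(-1.25) + (2.25)·(1.75) + (-0.75)·(-1.25) + (-1.75)·(0.75)) / 3 = 3.25/3 = 1.0833
  s[X_2,X_2] = ((-2)·(-2) + (0)·(0) + (-2)·(-2) + (4)·(4)) / 3 = 24/3 = 8
  s[X_2,X_3] = ((-2)·(-1.25) + (0)·(1.75) + (-2)·(-1.25) + (4)·(0.75)) / 3 = 8/3 = 2.6667
  s[X_3,X_3] = ((-1.25)·(-1.25) + (1.75)·(1.75) + (-1.25)·(-1.25) + (0.75)·(0.75)) / 3 = 6.75/3 = 2.25
  Sample standard deviations s_i = √(s[i,i]):
  s(X_1) = √(2.9167) = 1.7078
  s(X_2) = √(8) = 2.8284
  s(X_3) = √(2.25) = 1.5

Step 3 — r_{ij} = s_{ij} / (s_i · s_j):
  r[X_1,X_1] = 1 (diagonal).
  r[X_1,X_2] = -2 / (1.7078 · 2.8284) = -2 / 4.8305 = -0.414
  r[X_1,X_3] = 1.0833 / (1.7078 · 1.5) = 1.0833 / 2.5617 = 0.4229
  r[X_2,X_2] = 1 (diagonal).
  r[X_2,X_3] = 2.6667 / (2.8284 · 1.5) = 2.6667 / 4.2426 = 0.6285
  r[X_3,X_3] = 1 (diagonal).

R is symmetric with unit diagonal. Assembling:

R = [[1, -0.414, 0.4229],
 [-0.414, 1, 0.6285],
 [0.4229, 0.6285, 1]]


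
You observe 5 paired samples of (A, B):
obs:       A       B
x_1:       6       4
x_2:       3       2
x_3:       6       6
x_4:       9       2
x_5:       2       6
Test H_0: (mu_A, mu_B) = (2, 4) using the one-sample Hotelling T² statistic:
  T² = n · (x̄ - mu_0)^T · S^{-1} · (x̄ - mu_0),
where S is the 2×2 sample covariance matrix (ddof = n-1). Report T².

Step 1 — sample mean vector:
  mean(A) = (6 + 3 + 6 + 9 + 2) / 5 = 26/5 = 5.2
  mean(B) = (4 + 2 + 6 + 2 + 6) / 5 = 20/5 = 4
  x̄ = (5.2, 4),  deviation x̄ - mu_0 = (5.2, 4) - (2, 4) = (3.2, 0).

Step 2 — sample covariance matrix, S[i,j] = (1/(n-1)) · Σ_k (x_{k,i} - mean_i) · (x_{k,j} - mean_j), divisor n-1 = 4:
  S[A,A] = ((0.8)·(0.8) + (-2.2)·(-2.2) + (0.8)·(0.8) + (3.8)·(3.8) + (-3.2)·(-3.2)) / 4 = 30.8/4 = 7.7
  S[A,B] = ((0.8)·(0) + (-2.2)·(-2) + (0.8)·(2) + (3.8)·(-2) + (-3.2)·(2)) / 4 = -8/4 = -2
  S[B,B] = ((0)·(0) + (-2)·(-2) + (2)·(2) + (-2)·(-2) + (2)·(2)) / 4 = 16/4 = 4
  S = [[7.7, -2],
 [-2, 4]].

Step 3 — invert S. det(S) = 7.7·4 - (-2)² = 26.8.
  S^{-1} = (1/det) · [[d, -b], [-b, a]] = [[0.1493, 0.0746],
 [0.0746, 0.2873]].

Step 4 — quadratic form (x̄ - mu_0)^T · S^{-1} · (x̄ - mu_0):
  S^{-1} · (x̄ - mu_0) = (0.4776, 0.2388),
  (x̄ - mu_0)^T · [...] = (3.2)·(0.4776) + (0)·(0.2388) = 1.5284.

Step 5 — scale by n: T² = 5 · 1.5284 = 7.6418.

T² ≈ 7.6418


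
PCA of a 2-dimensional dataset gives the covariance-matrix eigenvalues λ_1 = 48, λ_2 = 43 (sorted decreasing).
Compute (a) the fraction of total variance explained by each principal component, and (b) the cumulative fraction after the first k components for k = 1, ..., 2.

Step 1 — total variance = trace(Sigma) = Σ λ_i = 48 + 43 = 91.

Step 2 — fraction explained by component i = λ_i / Σ λ:
  PC1: 48/91 = 0.5275
  PC2: 43/91 = 0.4725

Step 3 — cumulative fraction after k components = (λ_1 + ... + λ_k) / Σ λ:
  k = 1: 48/91 = 0.5275
  k = 2: (48 + 43)/91 = 91/91 = 1

Summary (fraction, with percent):

explained: PC1 0.5275 (52.75%), PC2 0.4725 (47.25%);  cumulative: 0.5275, 1


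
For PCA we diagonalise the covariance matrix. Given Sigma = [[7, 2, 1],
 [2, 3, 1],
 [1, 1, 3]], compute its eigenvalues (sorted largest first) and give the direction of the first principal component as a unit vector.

Step 1 — characteristic polynomial p(λ) = det(λI - Sigma) = λ³ - tr·λ² + c_1·λ - det, where tr = trace, c_1 = sum of the principal 2×2 minors, det = det(Sigma):
  tr = 7 + 3 + 3 = 13,
  c_1 = (7·3 - (2)²) + (7·3 - (1)²) + (3·3 - (1)²) = 17 + 20 + 8 = 45,
  det = 7·(3·3 - (1)²) - (2)·((2)·3 - (1)·(1)) + (1)·((2)·(1) - 3·(1)) = 7·(8) - (2)·(5) + (1)·(-1) = 45.
  So p(λ) = λ³ - 13λ² + 45λ - 45.
Step 2 — look for an integer root (rational root theorem: any rational root is an integer divisor of 45). Testing λ = 3:
  p(3) = 27 - 117 + 135 - 45 = 0  ✓
  Dividing out (λ - 3): p(λ) = (λ - 3)(λ² - 10λ + 15).
Step 3 — remaining eigenvalues from the quadratic λ² - 10λ + 15 = 0:
  Δ = 10² - 4·15 = 100 - 60 = 40,  λ = (10 ± √40)/2 = (10 ± 6.3246)/2 ≈ 8.1623 or 1.8377.
  Sorted: λ_1 = 8.1623,  λ_2 = 3,  λ_3 = 1.8377  (check: sum = 13 = tr ✓).

Step 4 — unit eigenvector for λ_1 ≈ 8.1623: v spans the null space of (Sigma - λ_1 I), whose rows are
  r_1 = (-1.1623, 2, 1),  r_2 = (2, -5.1623, 1),  r_3 = (1, 1, -5.1623).
  v is orthogonal to every row, so take v ∝ r_1 × r_2 = ((2)·(1) - (1)·(-5.1623), (1)·(2) - (-1.1623)·(1), (-1.1623)·(-5.1623) - (2)·(2)) ≈ (7.1623, 3.1623, 2).
  Let u = (7.1623, 3.1623, 2).
  ||u|| = √((7.1623)² + (3.1623)² + (2)²) = √(65.2982) ≈ 8.0807,  v_1 = u/||u|| ≈ (0.8863, 0.3913, 0.2475) (||v_1|| = 1).

λ_1 = 8.1623,  λ_2 = 3,  λ_3 = 1.8377;  v_1 ≈ (0.8863, 0.3913, 0.2475)


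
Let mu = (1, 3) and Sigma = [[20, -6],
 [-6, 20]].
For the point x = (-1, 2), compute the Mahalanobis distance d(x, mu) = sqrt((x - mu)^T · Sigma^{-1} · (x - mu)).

Step 1 — centre the observation: (x - mu) = (-2, -1).

Step 2 — invert Sigma. det(Sigma) = 20·20 - (-6)² = 364.
  Sigma^{-1} = (1/det) · [[d, -b], [-b, a]] = [[0.0549, 0.0165],
 [0.0165, 0.0549]].

Step 3 — form the quadratic (x - mu)^T · Sigma^{-1} · (x - mu):
  Sigma^{-1} · (x - mu) = (-0.1264, -0.0879).
  (x - mu)^T · [Sigma^{-1} · (x - mu)] = (-2)·(-0.1264) + (-1)·(-0.0879) = 0.3407.

Step 4 — take square root: d = √(0.3407) ≈ 0.5837.

d(x, mu) = √(0.3407) ≈ 0.5837


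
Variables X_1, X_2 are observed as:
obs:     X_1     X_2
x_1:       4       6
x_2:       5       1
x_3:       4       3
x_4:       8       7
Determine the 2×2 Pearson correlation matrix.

Step 1 — column means:
  mean(X_1) = (4 + 5 + 4 + 8) / 4 = 21/4 = 5.25
  mean(X_2) = (6 + 1 + 3 + 7) / 4 = 17/4 = 4.25

Step 2 — sample variances and covariances s[i,j] = (1/(n-1)) · Σ_k (x_{k,i} - mean_i) · (x_{k,j} - mean_j), with n-1 = 3:
  s[X_1,X_1] = ((-1.25)·(-1.25) + (-0.25)·(-0.25) + (-1.25)·(-1.25) + (2.75)·(2.75)) / 3 = 10.75/3 = 3.5833
  s[X_1,X_2] = ((-1.25)·(1.75) + (-0.25)·(-3.25) + (-1.25)·(-1.25) + (2.75)·(2.75)) / 3 = 7.75/3 = 2.5833
  s[X_2,X_2] = ((1.75)·(1.75) + (-3.25)·(-3.25) + (-1.25)·(-1.25) + (2.75)·(2.75)) / 3 = 22.75/3 = 7.5833
  Sample standard deviations s_i = √(s[i,i]):
  s(X_1) = √(3.5833) = 1.893
  s(X_2) = √(7.5833) = 2.7538

Step 3 — r_{ij} = s_{ij} / (s_i · s_j):
  r[X_1,X_1] = 1 (diagonal).
  r[X_1,X_2] = 2.5833 / (1.893 · 2.7538) = 2.5833 / 5.2128 = 0.4956
  r[X_2,X_2] = 1 (diagonal).

R is symmetric with unit diagonal. Assembling:

R = [[1, 0.4956],
 [0.4956, 1]]


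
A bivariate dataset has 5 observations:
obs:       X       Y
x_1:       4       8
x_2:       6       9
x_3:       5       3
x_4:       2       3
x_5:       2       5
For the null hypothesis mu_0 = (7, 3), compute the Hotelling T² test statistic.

Step 1 — sample mean vector:
  mean(X) = (4 + 6 + 5 + 2 + 2) / 5 = 19/5 = 3.8
  mean(Y) = (8 + 9 + 3 + 3 + 5) / 5 = 28/5 = 5.6
  x̄ = (3.8, 5.6),  deviation x̄ - mu_0 = (3.8, 5.6) - (7, 3) = (-3.2, 2.6).

Step 2 — sample covariance matrix, S[i,j] = (1/(n-1)) · Σ_k (x_{k,i} - mean_i) · (x_{k,j} - mean_j), divisor n-1 = 4:
  S[X,X] = ((0.2)·(0.2) + (2.2)·(2.2) + (1.2)·(1.2) + (-1.8)·(-1.8) + (-1.8)·(-1.8)) / 4 = 12.8/4 = 3.2
  S[X,Y] = ((0.2)·(2.4) + (2.2)·(3.4) + (1.2)·(-2.6) + (-1.8)·(-2.6) + (-1.8)·(-0.6)) / 4 = 10.6/4 = 2.65
  S[Y,Y] = ((2.4)·(2.4) + (3.4)·(3.4) + (-2.6)·(-2.6) + (-2.6)·(-2.6) + (-0.6)·(-0.6)) / 4 = 31.2/4 = 7.8
  S = [[3.2, 2.65],
 [2.65, 7.8]].

Step 3 — invert S. det(S) = 3.2·7.8 - (2.65)² = 17.9375.
  S^{-1} = (1/det) · [[d, -b], [-b, a]] = [[0.4348, -0.1477],
 [-0.1477, 0.1784]].

Step 4 — quadratic form (x̄ - mu_0)^T · S^{-1} · (x̄ - mu_0):
  S^{-1} · (x̄ - mu_0) = (-1.7756, 0.9366),
  (x̄ - mu_0)^T · [...] = (-3.2)·(-1.7756) + (2.6)·(0.9366) = 8.1171.

Step 5 — scale by n: T² = 5 · 8.1171 = 40.5854.

T² ≈ 40.5854


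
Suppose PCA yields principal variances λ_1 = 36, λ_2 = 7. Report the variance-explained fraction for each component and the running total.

Step 1 — total variance = trace(Sigma) = Σ λ_i = 36 + 7 = 43.

Step 2 — fraction explained by component i = λ_i / Σ λ:
  PC1: 36/43 = 0.8372
  PC2: 7/43 = 0.1628

Step 3 — cumulative fraction after k components = (λ_1 + ... + λ_k) / Σ λ:
  k = 1: 36/43 = 0.8372
  k = 2: (36 + 7)/43 = 43/43 = 1

Summary (fraction, with percent):

explained: PC1 0.8372 (83.72%), PC2 0.1628 (16.28%);  cumulative: 0.8372, 1


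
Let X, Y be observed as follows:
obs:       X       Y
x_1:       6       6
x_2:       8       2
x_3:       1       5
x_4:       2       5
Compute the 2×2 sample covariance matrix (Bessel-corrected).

Step 1 — column means:
  mean(X) = (6 + 8 + 1 + 2) / 4 = 17/4 = 4.25
  mean(Y) = (6 + 2 + 5 + 5) / 4 = 18/4 = 4.5

Step 2 — sample covariance S[i,j] = (1/(n-1)) · Σ_k (x_{k,i} - mean_i) · (x_{k,j} - mean_j), with n-1 = 3.
  S[X,X] = ((1.75)·(1.75) + (3.75)·(3.75) + (-3.25)·(-3.25) + (-2.25)·(-2.25)) / 3 = 32.75/3 = 10.9167
  S[X,Y] = ((1.75)·(1.5) + (3.75)·(-2.5) + (-3.25)·(0.5) + (-2.25)·(0.5)) / 3 = -9.5/3 = -3.1667
  S[Y,Y] = ((1.5)·(1.5) + (-2.5)·(-2.5) + (0.5)·(0.5) + (0.5)·(0.5)) / 3 = 9/3 = 3

S is symmetric (S[j,i] = S[i,j]). Assembling:

S = [[10.9167, -3.1667],
 [-3.1667, 3]]


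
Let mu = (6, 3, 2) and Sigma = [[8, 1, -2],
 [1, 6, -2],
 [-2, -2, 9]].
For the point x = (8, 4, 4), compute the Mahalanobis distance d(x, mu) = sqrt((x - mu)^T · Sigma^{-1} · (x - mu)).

Step 1 — centre the observation: (x - mu) = (2, 1, 2).

Step 2 — invert Sigma (cofactor / det for 3×3, or solve directly):
  Sigma^{-1} = [[0.1333, -0.0133, 0.0267],
 [-0.0133, 0.1813, 0.0373],
 [0.0267, 0.0373, 0.1253]].

Step 3 — form the quadratic (x - mu)^T · Sigma^{-1} · (x - mu):
  Sigma^{-1} · (x - mu) = (0.3067, 0.2293, 0.3413).
  (x - mu)^T · [Sigma^{-1} · (x - mu)] = (2)·(0.3067) + (1)·(0.2293) + (2)·(0.3413) = 1.5253.

Step 4 — take square root: d = √(1.5253) ≈ 1.235.

d(x, mu) = √(1.5253) ≈ 1.235


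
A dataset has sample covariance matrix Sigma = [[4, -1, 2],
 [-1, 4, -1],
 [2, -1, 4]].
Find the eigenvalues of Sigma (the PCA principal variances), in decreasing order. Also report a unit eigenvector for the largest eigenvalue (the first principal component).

Step 1 — characteristic polynomial p(λ) = det(λI - Sigma) = λ³ - tr·λ² + c_1·λ - det, where tr = trace, c_1 = sum of the principal 2×2 minors, det = det(Sigma):
  tr = 4 + 4 + 4 = 12,
  c_1 = (4·4 - (-1)²) + (4·4 - (2)²) + (4·4 - (-1)²) = 15 + 12 + 15 = 42,
  det = 4·(4·4 - (-1)²) - (-1)·((-1)·4 - (-1)·(2)) + (2)·((-1)·(-1) - 4·(2)) = 4·(15) - (-1)·(-2) + (2)·(-7) = 44.
  So p(λ) = λ³ - 12λ² + 42λ - 44.
Step 2 — look for an integer root (rational root theorem: any rational root is an integer divisor of 44). Testing λ = 2:
  p(2) = 8 - 48 + 84 - 44 = 0  ✓
  Dividing out (λ - 2): p(λ) = (λ - 2)(λ² - 10λ + 22).
Step 3 — remaining eigenvalues from the quadratic λ² - 10λ + 22 = 0:
  Δ = 10² - 4·22 = 100 - 88 = 12,  λ = (10 ± √12)/2 = (10 ± 3.4641)/2 ≈ 6.7321 or 3.2679.
  Sorted: λ_1 = 6.7321,  λ_2 = 3.2679,  λ_3 = 2  (check: sum = 12 = tr ✓).

Step 4 — unit eigenvector for λ_1 ≈ 6.7321: v spans the null space of (Sigma - λ_1 I), whose rows are
  r_1 = (-2.7321, -1, 2),  r_2 = (-1, -2.7321, -1),  r_3 = (2, -1, -2.7321).
  v is orthogonal to every row, so take v ∝ r_1 × r_2 = ((-1)·(-1) - (2)·(-2.7321), (2)·(-1) - (-2.7321)·(-1), (-2.7321)·(-2.7321) - (-1)·(-1)) ≈ (6.4641, -4.7321, 6.4641).
  Let u = (6.4641, -4.7321, 6.4641).
  ||u|| = √((6.4641)² + (-4.7321)² + (6.4641)²) = √(105.9615) ≈ 10.2938,  v_1 = u/||u|| ≈ (0.628, -0.4597, 0.628) (||v_1|| = 1).

λ_1 = 6.7321,  λ_2 = 3.2679,  λ_3 = 2;  v_1 ≈ (0.628, -0.4597, 0.628)


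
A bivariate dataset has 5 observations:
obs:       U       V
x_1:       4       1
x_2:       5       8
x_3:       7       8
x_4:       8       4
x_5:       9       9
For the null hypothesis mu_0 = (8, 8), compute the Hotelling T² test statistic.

Step 1 — sample mean vector:
  mean(U) = (4 + 5 + 7 + 8 + 9) / 5 = 33/5 = 6.6
  mean(V) = (1 + 8 + 8 + 4 + 9) / 5 = 30/5 = 6
  x̄ = (6.6, 6),  deviation x̄ - mu_0 = (6.6, 6) - (8, 8) = (-1.4, -2).

Step 2 — sample covariance matrix, S[i,j] = (1/(n-1)) · Σ_k (x_{k,i} - mean_i) · (x_{k,j} - mean_j), divisor n-1 = 4:
  S[U,U] = ((-2.6)·(-2.6) + (-1.6)·(-1.6) + (0.4)·(0.4) + (1.4)·(1.4) + (2.4)·(2.4)) / 4 = 17.2/4 = 4.3
  S[U,V] = ((-2.6)·(-5) + (-1.6)·(2) + (0.4)·(2) + (1.4)·(-2) + (2.4)·(3)) / 4 = 15/4 = 3.75
  S[V,V] = ((-5)·(-5) + (2)·(2) + (2)·(2) + (-2)·(-2) + (3)·(3)) / 4 = 46/4 = 11.5
  S = [[4.3, 3.75],
 [3.75, 11.5]].

Step 3 — invert S. det(S) = 4.3·11.5 - (3.75)² = 35.3875.
  S^{-1} = (1/det) · [[d, -b], [-b, a]] = [[0.325, -0.106],
 [-0.106, 0.1215]].

Step 4 — quadratic form (x̄ - mu_0)^T · S^{-1} · (x̄ - mu_0):
  S^{-1} · (x̄ - mu_0) = (-0.243, -0.0947),
  (x̄ - mu_0)^T · [...] = (-1.4)·(-0.243) + (-2)·(-0.0947) = 0.5296.

Step 5 — scale by n: T² = 5 · 0.5296 = 2.6478.

T² ≈ 2.6478


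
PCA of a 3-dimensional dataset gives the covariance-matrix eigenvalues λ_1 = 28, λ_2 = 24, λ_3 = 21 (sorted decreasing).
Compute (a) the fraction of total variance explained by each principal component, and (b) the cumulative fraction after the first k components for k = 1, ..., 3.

Step 1 — total variance = trace(Sigma) = Σ λ_i = 28 + 24 + 21 = 73.

Step 2 — fraction explained by component i = λ_i / Σ λ:
  PC1: 28/73 = 0.3836
  PC2: 24/73 = 0.3288
  PC3: 21/73 = 0.2877

Step 3 — cumulative fraction after k components = (λ_1 + ... + λ_k) / Σ λ:
  k = 1: 28/73 = 0.3836
  k = 2: (28 + 24)/73 = 52/73 = 0.7123
  k = 3: (28 + 24 + 21)/73 = 73/73 = 1

Summary (fraction, with percent):

explained: PC1 0.3836 (38.36%), PC2 0.3288 (32.88%), PC3 0.2877 (28.77%);  cumulative: 0.3836, 0.7123, 1


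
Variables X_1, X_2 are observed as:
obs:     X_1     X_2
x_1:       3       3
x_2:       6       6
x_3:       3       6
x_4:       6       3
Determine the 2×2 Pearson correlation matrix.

Step 1 — column means:
  mean(X_1) = (3 + 6 + 3 + 6) / 4 = 18/4 = 4.5
  mean(X_2) = (3 + 6 + 6 + 3) / 4 = 18/4 = 4.5

Step 2 — sample variances and covariances s[i,j] = (1/(n-1)) · Σ_k (x_{k,i} - mean_i) · (x_{k,j} - mean_j), with n-1 = 3:
  s[X_1,X_1] = ((-1.5)·(-1.5) + (1.5)·(1.5) + (-1.5)·(-1.5) + (1.5)·(1.5)) / 3 = 9/3 = 3
  s[X_1,X_2] = ((-1.5)·(-1.5) + (1.5)·(1.5) + (-1.5)·(1.5) + (1.5)·(-1.5)) / 3 = 0/3 = 0
  s[X_2,X_2] = ((-1.5)·(-1.5) + (1.5)·(1.5) + (1.5)·(1.5) + (-1.5)·(-1.5)) / 3 = 9/3 = 3
  Sample standard deviations s_i = √(s[i,i]):
  s(X_1) = √(3) = 1.7321
  s(X_2) = √(3) = 1.7321

Step 3 — r_{ij} = s_{ij} / (s_i · s_j):
  r[X_1,X_1] = 1 (diagonal).
  r[X_1,X_2] = 0 / (1.7321 · 1.7321) = 0 / 3 = 0
  r[X_2,X_2] = 1 (diagonal).

R is symmetric with unit diagonal. Assembling:

R = [[1, 0],
 [0, 1]]


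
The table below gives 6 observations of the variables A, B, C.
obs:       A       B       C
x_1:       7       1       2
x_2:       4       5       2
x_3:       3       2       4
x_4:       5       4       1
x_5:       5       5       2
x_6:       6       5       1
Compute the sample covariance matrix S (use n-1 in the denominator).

Step 1 — column means:
  mean(A) = (7 + 4 + 3 + 5 + 5 + 6) / 6 = 30/6 = 5
  mean(B) = (1 + 5 + 2 + 4 + 5 + 5) / 6 = 22/6 = 3.6667
  mean(C) = (2 + 2 + 4 + 1 + 2 + 1) / 6 = 12/6 = 2

Step 2 — sample covariance S[i,j] = (1/(n-1)) · Σ_k (x_{k,i} - mean_i) · (x_{k,j} - mean_j), with n-1 = 5.
  S[A,A] = ((2)·(2) + (-1)·(-1) + (-2)·(-2) + (0)·(0) + (0)·(0) + (1)·(1)) / 5 = 10/5 = 2
  S[A,B] = ((2)·(-2.6667) + (-1)·(1.3333) + (-2)·(-1.6667) + (0)·(0.3333) + (0)·(1.3333) + (1)·(1.3333)) / 5 = -2/5 = -0.4
  S[A,C] = ((2)·(0) + (-1)·(0) + (-2)·(2) + (0)·(-1) + (0)·(0) + (1)·(-1)) / 5 = -5/5 = -1
  S[B,B] = ((-2.6667)·(-2.6667) + (1.3333)·(1.3333) + (-1.6667)·(-1.6667) + (0.3333)·(0.3333) + (1.3333)·(1.3333) + (1.3333)·(1.3333)) / 5 = 15.3333/5 = 3.0667
  S[B,C] = ((-2.6667)·(0) + (1.3333)·(0) + (-1.6667)·(2) + (0.3333)·(-1) + (1.3333)·(0) + (1.3333)·(-1)) / 5 = -5/5 = -1
  S[C,C] = ((0)·(0) + (0)·(0) + (2)·(2) + (-1)·(-1) + (0)·(0) + (-1)·(-1)) / 5 = 6/5 = 1.2

S is symmetric (S[j,i] = S[i,j]). Assembling:

S = [[2, -0.4, -1],
 [-0.4, 3.0667, -1],
 [-1, -1, 1.2]]


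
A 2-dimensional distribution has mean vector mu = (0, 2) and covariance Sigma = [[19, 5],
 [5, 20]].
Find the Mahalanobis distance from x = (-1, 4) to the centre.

Step 1 — centre the observation: (x - mu) = (-1, 2).

Step 2 — invert Sigma. det(Sigma) = 19·20 - (5)² = 355.
  Sigma^{-1} = (1/det) · [[d, -b], [-b, a]] = [[0.0563, -0.0141],
 [-0.0141, 0.0535]].

Step 3 — form the quadratic (x - mu)^T · Sigma^{-1} · (x - mu):
  Sigma^{-1} · (x - mu) = (-0.0845, 0.1211).
  (x - mu)^T · [Sigma^{-1} · (x - mu)] = (-1)·(-0.0845) + (2)·(0.1211) = 0.3268.

Step 4 — take square root: d = √(0.3268) ≈ 0.5716.

d(x, mu) = √(0.3268) ≈ 0.5716


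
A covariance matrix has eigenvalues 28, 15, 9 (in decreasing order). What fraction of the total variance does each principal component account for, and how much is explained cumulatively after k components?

Step 1 — total variance = trace(Sigma) = Σ λ_i = 28 + 15 + 9 = 52.

Step 2 — fraction explained by component i = λ_i / Σ λ:
  PC1: 28/52 = 0.5385
  PC2: 15/52 = 0.2885
  PC3: 9/52 = 0.1731

Step 3 — cumulative fraction after k components = (λ_1 + ... + λ_k) / Σ λ:
  k = 1: 28/52 = 0.5385
  k = 2: (28 + 15)/52 = 43/52 = 0.8269
  k = 3: (28 + 15 + 9)/52 = 52/52 = 1

Summary (fraction, with percent):

explained: PC1 0.5385 (53.85%), PC2 0.2885 (28.85%), PC3 0.1731 (17.31%);  cumulative: 0.5385, 0.8269, 1


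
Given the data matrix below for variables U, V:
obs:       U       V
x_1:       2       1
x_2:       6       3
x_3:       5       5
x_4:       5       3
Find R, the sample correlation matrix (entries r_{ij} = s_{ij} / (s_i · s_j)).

Step 1 — column means:
  mean(U) = (2 + 6 + 5 + 5) / 4 = 18/4 = 4.5
  mean(V) = (1 + 3 + 5 + 3) / 4 = 12/4 = 3

Step 2 — sample variances and covariances s[i,j] = (1/(n-1)) · Σ_k (x_{k,i} - mean_i) · (x_{k,j} - mean_j), with n-1 = 3:
  s[U,U] = ((-2.5)·(-2.5) + (1.5)·(1.5) + (0.5)·(0.5) + (0.5)·(0.5)) / 3 = 9/3 = 3
  s[U,V] = ((-2.5)·(-2) + (1.5)·(0) + (0.5)·(2) + (0.5)·(0)) / 3 = 6/3 = 2
  s[V,V] = ((-2)·(-2) + (0)·(0) + (2)·(2) + (0)·(0)) / 3 = 8/3 = 2.6667
  Sample standard deviations s_i = √(s[i,i]):
  s(U) = √(3) = 1.7321
  s(V) = √(2.6667) = 1.633

Step 3 — r_{ij} = s_{ij} / (s_i · s_j):
  r[U,U] = 1 (diagonal).
  r[U,V] = 2 / (1.7321 · 1.633) = 2 / 2.8284 = 0.7071
  r[V,V] = 1 (diagonal).

R is symmetric with unit diagonal. Assembling:

R = [[1, 0.7071],
 [0.7071, 1]]


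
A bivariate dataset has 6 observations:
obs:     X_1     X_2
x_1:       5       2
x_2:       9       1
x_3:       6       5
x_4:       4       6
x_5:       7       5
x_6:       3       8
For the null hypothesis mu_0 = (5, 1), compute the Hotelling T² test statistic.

Step 1 — sample mean vector:
  mean(X_1) = (5 + 9 + 6 + 4 + 7 + 3) / 6 = 34/6 = 5.6667
  mean(X_2) = (2 + 1 + 5 + 6 + 5 + 8) / 6 = 27/6 = 4.5
  x̄ = (5.6667, 4.5),  deviation x̄ - mu_0 = (5.6667, 4.5) - (5, 1) = (0.6667, 3.5).

Step 2 — sample covariance matrix, S[i,j] = (1/(n-1)) · Σ_k (x_{k,i} - mean_i) · (x_{k,j} - mean_j), divisor n-1 = 5:
  S[X_1,X_1] = ((-0.6667)·(-0.6667) + (3.3333)·(3.3333) + (0.3333)·(0.3333) + (-1.6667)·(-1.6667) + (1.3333)·(1.3333) + (-2.6667)·(-2.6667)) / 5 = 23.3333/5 = 4.6667
  S[X_1,X_2] = ((-0.6667)·(-2.5) + (3.3333)·(-3.5) + (0.3333)·(0.5) + (-1.6667)·(1.5) + (1.3333)·(0.5) + (-2.6667)·(3.5)) / 5 = -21/5 = -4.2
  S[X_2,X_2] = ((-2.5)·(-2.5) + (-3.5)·(-3.5) + (0.5)·(0.5) + (1.5)·(1.5) + (0.5)·(0.5) + (3.5)·(3.5)) / 5 = 33.5/5 = 6.7
  S = [[4.6667, -4.2],
 [-4.2, 6.7]].

Step 3 — invert S. det(S) = 4.6667·6.7 - (-4.2)² = 13.6267.
  S^{-1} = (1/det) · [[d, -b], [-b, a]] = [[0.4917, 0.3082],
 [0.3082, 0.3425]].

Step 4 — quadratic form (x̄ - mu_0)^T · S^{-1} · (x̄ - mu_0):
  S^{-1} · (x̄ - mu_0) = (1.4066, 1.4041),
  (x̄ - mu_0)^T · [...] = (0.6667)·(1.4066) + (3.5)·(1.4041) = 5.8521.

Step 5 — scale by n: T² = 6 · 5.8521 = 35.1125.

T² ≈ 35.1125
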